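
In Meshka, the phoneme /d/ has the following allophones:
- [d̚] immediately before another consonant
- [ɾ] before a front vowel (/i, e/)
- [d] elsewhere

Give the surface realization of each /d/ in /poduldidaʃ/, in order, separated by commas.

Occurrence 1 (position 3): no conditioning environment matches → elsewhere allophone [d].
Occurrence 2 (position 6): before a front vowel (/i, e/) → [ɾ].
Occurrence 3 (position 8): no conditioning environment matches → elsewhere allophone [d].

[d], [ɾ], [d]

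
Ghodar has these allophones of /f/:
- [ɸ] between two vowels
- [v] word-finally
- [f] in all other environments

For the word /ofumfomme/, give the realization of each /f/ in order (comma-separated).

Occurrence 1 (position 2): between two vowels → [ɸ].
Occurrence 2 (position 5): no conditioning environment matches → elsewhere allophone [f].

[ɸ], [f]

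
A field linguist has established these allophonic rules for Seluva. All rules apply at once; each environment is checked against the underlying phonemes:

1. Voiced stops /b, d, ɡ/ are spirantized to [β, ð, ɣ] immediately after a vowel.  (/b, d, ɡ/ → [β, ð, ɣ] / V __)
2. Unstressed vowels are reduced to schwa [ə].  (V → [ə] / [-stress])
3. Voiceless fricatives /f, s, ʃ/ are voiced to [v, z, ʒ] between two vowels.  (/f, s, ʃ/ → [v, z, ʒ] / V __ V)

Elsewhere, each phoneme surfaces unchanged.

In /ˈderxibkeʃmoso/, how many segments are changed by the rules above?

6

Segments that undergo a rule: /i/ → [ə] (rule 2); /b/ → [β] (rule 1); /e/ → [ə] (rule 2); /o/ → [ə] (rule 2); /s/ → [z] (rule 3); /o/ → [ə] (rule 2).
All other segments surface unchanged.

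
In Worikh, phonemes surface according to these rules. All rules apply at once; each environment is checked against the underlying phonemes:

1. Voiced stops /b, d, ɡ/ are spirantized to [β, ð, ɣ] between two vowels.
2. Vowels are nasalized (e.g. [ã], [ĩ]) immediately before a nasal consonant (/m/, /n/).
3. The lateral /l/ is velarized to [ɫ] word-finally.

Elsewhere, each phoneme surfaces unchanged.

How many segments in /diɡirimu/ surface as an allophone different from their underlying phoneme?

Segments that undergo a rule: /ɡ/ → [ɣ] (rule 1); /i/ → [ĩ] (rule 2).
All other segments surface unchanged.

2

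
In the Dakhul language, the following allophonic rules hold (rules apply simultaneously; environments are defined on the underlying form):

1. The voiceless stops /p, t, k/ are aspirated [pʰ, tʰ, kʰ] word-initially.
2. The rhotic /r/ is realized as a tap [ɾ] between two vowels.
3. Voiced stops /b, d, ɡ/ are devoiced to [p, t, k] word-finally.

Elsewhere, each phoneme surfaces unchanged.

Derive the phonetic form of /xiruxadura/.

[xiɾuxaduɾa]

/x/ (word-initial) is unaffected → [x].
/i/ (between /x/ and /r/) is unaffected → [i].
/r/ — between /i/ and /u/, between two vowels — surfaces as [ɾ] (rule 2).
/u/ (between /r/ and /x/) is unaffected → [u].
/x/ stays [x].
/a/ — not in any rule's target class → [a].
/d/ (between /a/ and /u/) is in the target of rule 3 but the environment (word-finally) is not met → [d].
/u/ stays [u].
/r/ meets the environment for rule 2 (between two vowels) → [ɾ].
/a/ stays [a].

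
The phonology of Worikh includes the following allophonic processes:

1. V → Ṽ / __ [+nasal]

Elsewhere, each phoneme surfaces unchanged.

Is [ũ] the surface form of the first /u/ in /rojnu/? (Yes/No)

No

/u/ (word-final): rule 1 targets it, but not before a nasal consonant → unchanged [u].
The actual realization is [u], not [ũ].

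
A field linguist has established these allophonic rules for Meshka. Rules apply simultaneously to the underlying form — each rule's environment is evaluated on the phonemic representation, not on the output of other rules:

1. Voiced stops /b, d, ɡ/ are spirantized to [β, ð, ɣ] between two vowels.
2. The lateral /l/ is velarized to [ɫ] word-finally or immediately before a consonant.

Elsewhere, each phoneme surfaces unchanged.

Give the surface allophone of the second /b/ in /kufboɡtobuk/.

/b/ (between /o/ and /u/) occurs between two vowels → [β] by rule 1.

[β]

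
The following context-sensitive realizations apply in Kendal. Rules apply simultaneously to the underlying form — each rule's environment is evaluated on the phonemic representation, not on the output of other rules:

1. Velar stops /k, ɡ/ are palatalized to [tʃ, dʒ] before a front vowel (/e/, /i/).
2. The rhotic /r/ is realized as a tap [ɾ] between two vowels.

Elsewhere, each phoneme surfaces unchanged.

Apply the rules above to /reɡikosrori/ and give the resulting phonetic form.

[redʒikosroɾi]

/r/ — word-initial; rule 2 does not apply here → [r].
/ɡ/ — between /e/ and /i/, before a front vowel — surfaces as [dʒ] (rule 1).
/k/ (between /i/ and /o/): rule 1 targets it, but not before a front vowel → unchanged [k].
/r/ — between /s/ and /o/; rule 2 does not apply here → [r].
Rule 2 applies to /r/ (between /o/ and /i/: between two vowels) → [ɾ].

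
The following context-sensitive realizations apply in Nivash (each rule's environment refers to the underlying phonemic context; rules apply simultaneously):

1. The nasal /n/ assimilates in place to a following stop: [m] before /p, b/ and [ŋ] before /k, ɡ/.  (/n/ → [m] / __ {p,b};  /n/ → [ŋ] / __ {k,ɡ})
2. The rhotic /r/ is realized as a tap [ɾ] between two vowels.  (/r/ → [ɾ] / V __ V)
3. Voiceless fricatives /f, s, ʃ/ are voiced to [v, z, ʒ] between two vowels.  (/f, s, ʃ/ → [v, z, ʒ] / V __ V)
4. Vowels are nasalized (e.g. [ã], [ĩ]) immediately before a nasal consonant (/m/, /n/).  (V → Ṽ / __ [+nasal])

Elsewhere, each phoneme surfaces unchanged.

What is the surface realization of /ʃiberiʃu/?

/ʃ/ (word-initial) is in the target of rule 3 but the environment (between two vowels) is not met → [ʃ].
/i/ — between /ʃ/ and /b/; rule 4 does not apply here → [i].
/b/ (between /i/ and /e/): no rule targets it → [b].
/e/ (between /b/ and /r/) is in the target of rule 4 but the environment (before a nasal consonant) is not met → [e].
/r/ (between /e/ and /i/) occurs between two vowels → [ɾ] by rule 2.
/i/ (between /r/ and /ʃ/): rule 4 targets it, but not before a nasal consonant → unchanged [i].
Rule 3 applies to /ʃ/ (between /i/ and /u/: between two vowels) → [ʒ].
/u/ (word-final) fails the environment for rule 4, so it stays [u].

[ʃibeɾiʒu]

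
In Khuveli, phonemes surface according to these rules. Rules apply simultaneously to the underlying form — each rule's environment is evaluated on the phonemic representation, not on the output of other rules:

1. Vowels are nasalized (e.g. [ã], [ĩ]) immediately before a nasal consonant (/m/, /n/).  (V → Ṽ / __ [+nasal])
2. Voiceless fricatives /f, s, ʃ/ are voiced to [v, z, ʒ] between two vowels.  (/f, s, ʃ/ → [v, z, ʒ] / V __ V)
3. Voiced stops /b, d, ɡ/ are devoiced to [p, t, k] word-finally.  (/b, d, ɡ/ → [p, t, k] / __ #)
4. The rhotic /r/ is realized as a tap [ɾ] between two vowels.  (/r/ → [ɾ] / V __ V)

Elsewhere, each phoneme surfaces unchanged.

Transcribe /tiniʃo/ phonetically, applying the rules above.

/t/ (word-initial): no rule targets it → [t].
/i/ meets the environment for rule 1 (before a nasal consonant) → [ĩ].
/n/ — not in any rule's target class → [n].
/i/ (between /n/ and /ʃ/) is in the target of rule 1 but the environment (before a nasal consonant) is not met → [i].
/ʃ/ — between /i/ and /o/, between two vowels — surfaces as [ʒ] (rule 2).
/o/ — word-final; rule 1 does not apply here → [o].

[tĩniʒo]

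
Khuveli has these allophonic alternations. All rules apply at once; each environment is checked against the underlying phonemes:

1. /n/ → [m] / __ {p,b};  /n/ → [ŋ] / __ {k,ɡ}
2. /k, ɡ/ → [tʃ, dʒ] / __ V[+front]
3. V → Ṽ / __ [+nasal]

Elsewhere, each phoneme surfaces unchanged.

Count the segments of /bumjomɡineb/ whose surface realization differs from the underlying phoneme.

4

Segments that undergo a rule: /u/ → [ũ] (rule 3); /o/ → [õ] (rule 3); /ɡ/ → [dʒ] (rule 2); /i/ → [ĩ] (rule 3).
All other segments surface unchanged.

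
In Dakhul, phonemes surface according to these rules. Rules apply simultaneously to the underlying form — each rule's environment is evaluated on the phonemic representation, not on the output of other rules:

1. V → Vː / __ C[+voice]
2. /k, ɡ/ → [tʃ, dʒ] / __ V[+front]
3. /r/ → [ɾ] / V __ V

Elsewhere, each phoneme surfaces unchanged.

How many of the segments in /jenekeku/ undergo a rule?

2

Segments that undergo a rule: /e/ → [eː] (rule 1); /k/ → [tʃ] (rule 2).
All other segments surface unchanged.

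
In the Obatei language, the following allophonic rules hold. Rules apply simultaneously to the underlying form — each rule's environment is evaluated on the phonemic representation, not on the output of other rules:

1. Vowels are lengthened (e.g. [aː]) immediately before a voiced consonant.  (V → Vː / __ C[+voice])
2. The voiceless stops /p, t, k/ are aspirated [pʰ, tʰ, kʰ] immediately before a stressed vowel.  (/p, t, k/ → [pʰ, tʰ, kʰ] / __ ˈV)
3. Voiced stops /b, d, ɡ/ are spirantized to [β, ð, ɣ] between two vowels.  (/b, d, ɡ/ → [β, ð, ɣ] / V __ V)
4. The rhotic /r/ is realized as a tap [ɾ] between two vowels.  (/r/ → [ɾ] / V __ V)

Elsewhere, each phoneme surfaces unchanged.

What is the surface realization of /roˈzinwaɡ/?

[roːˈziːnwaːɡ]

/r/ (word-initial) fails the environment for rule 4, so it stays [r].
/o/ (between /r/ and /z/) occurs before a voiced consonant → [oː] by rule 1.
/z/ (between /o/ and /i/): no rule targets it → [z].
Rule 1 applies to /i/ (between /z/ and /n/: before a voiced consonant) → [iː].
/n/ stays [n].
/w/ stays [w].
/a/ meets the environment for rule 1 (before a voiced consonant) → [aː].
/ɡ/ (word-final): rule 3 targets it, but not between two vowels → unchanged [ɡ].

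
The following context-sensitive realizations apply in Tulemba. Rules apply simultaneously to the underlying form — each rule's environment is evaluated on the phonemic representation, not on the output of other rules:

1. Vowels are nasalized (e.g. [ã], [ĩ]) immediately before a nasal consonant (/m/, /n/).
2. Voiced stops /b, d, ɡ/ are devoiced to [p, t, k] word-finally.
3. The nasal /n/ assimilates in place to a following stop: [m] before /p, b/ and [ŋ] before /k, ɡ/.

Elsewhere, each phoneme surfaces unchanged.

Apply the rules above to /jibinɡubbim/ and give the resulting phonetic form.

/j/ (word-initial): no rule targets it → [j].
/i/ — between /j/ and /b/; rule 1 does not apply here → [i].
/b/ (between /i/ and /i/): rule 2 targets it, but not word-finally → unchanged [b].
/i/ — between /b/ and /n/, before a nasal consonant — surfaces as [ĩ] (rule 1).
/n/ — between /i/ and /ɡ/, before a labial or velar stop — surfaces as [ŋ] (rule 3).
/ɡ/ (between /n/ and /u/): rule 2 targets it, but not word-finally → unchanged [ɡ].
/u/ (between /ɡ/ and /b/) is in the target of rule 1 but the environment (before a nasal consonant) is not met → [u].
/b/ (between /u/ and /b/) is in the target of rule 2 but the environment (word-finally) is not met → [b].
/b/ (between /b/ and /i/): rule 2 targets it, but not word-finally → unchanged [b].
/i/ meets the environment for rule 1 (before a nasal consonant) → [ĩ].
/m/ stays [m].

[jibĩŋɡubbĩm]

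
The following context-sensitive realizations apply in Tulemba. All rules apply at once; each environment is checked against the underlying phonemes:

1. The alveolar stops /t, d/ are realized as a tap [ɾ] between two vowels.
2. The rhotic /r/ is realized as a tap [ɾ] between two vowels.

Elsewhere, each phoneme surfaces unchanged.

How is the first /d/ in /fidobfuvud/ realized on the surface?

/d/ (between /i/ and /o/) occurs between two vowels → [ɾ] by rule 1.

[ɾ]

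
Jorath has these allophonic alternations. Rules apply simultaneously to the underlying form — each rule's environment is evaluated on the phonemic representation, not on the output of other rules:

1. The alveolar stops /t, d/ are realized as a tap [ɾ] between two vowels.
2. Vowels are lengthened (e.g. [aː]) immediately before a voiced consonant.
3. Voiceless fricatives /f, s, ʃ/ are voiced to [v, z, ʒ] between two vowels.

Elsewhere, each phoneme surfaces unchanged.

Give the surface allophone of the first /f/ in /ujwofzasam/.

/f/ (between /o/ and /z/) is in the target of rule 3 but the environment (between two vowels) is not met → [f].

[f]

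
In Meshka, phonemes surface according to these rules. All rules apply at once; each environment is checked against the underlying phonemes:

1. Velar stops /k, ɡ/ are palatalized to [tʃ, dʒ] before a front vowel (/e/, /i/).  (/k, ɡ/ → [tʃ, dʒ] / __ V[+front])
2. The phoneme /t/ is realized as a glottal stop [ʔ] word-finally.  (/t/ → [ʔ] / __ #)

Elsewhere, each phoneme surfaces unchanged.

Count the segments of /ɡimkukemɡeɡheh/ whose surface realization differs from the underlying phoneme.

3

Segments that undergo a rule: /ɡ/ → [dʒ] (rule 1); /k/ → [tʃ] (rule 1); /ɡ/ → [dʒ] (rule 1).
All other segments surface unchanged.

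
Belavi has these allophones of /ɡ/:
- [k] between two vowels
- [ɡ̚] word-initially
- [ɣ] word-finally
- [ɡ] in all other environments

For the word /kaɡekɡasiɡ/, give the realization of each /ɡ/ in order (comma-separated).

Occurrence 1 (position 3): between two vowels → [k].
Occurrence 2 (position 6): no conditioning environment matches → elsewhere allophone [ɡ].
Occurrence 3 (position 10): word-finally → [ɣ].

[k], [ɡ], [ɣ]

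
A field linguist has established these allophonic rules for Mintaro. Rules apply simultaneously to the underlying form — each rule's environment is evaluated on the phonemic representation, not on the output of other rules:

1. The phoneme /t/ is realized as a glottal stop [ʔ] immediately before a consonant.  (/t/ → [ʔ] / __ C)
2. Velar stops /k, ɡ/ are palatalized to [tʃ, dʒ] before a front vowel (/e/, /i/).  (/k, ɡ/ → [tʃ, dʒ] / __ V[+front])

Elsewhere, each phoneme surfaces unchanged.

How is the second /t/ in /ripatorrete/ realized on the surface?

/t/ (between /e/ and /e/) fails the environment for rule 1, so it stays [t].

[t]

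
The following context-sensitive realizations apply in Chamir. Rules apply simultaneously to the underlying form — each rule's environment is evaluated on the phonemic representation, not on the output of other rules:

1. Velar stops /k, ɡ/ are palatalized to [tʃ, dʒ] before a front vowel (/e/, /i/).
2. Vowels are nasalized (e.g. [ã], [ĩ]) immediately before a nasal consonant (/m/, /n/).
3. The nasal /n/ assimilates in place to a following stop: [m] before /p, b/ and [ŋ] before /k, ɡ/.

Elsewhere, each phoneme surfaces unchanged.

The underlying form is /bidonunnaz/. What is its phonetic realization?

[bidõnũnnaz]

/b/ — not in any rule's target class → [b].
/i/ (between /b/ and /d/) fails the environment for rule 2, so it stays [i].
/d/ — not in any rule's target class → [d].
/o/ (between /d/ and /n/): before a nasal consonant, so rule 2 applies → [õ].
/n/ — between /o/ and /u/; rule 3 does not apply here → [n].
Rule 2 applies to /u/ (between /n/ and /n/: before a nasal consonant) → [ũ].
/n/ (between /u/ and /n/) fails the environment for rule 3, so it stays [n].
/n/ — between /n/ and /a/; rule 3 does not apply here → [n].
/a/ (between /n/ and /z/) is in the target of rule 2 but the environment (before a nasal consonant) is not met → [a].
/z/ — not in any rule's target class → [z].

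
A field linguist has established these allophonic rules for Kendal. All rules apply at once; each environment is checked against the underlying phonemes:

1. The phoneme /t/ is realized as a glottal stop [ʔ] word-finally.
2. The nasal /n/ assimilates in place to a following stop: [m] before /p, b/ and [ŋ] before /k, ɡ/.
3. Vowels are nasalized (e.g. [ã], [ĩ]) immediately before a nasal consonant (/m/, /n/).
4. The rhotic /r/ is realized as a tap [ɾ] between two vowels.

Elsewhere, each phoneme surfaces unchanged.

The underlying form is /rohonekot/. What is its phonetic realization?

/r/ (word-initial) is in the target of rule 4 but the environment (between two vowels) is not met → [r].
/o/ (between /r/ and /h/) is in the target of rule 3 but the environment (before a nasal consonant) is not met → [o].
/h/ — not in any rule's target class → [h].
/o/ meets the environment for rule 3 (before a nasal consonant) → [õ].
/n/ (between /o/ and /e/) fails the environment for rule 2, so it stays [n].
/e/ (between /n/ and /k/) fails the environment for rule 3, so it stays [e].
/k/ (between /e/ and /o/): no rule targets it → [k].
/o/ (between /k/ and /t/) is in the target of rule 3 but the environment (before a nasal consonant) is not met → [o].
/t/ (word-final): word-finally, so rule 1 applies → [ʔ].

[rohõnekoʔ]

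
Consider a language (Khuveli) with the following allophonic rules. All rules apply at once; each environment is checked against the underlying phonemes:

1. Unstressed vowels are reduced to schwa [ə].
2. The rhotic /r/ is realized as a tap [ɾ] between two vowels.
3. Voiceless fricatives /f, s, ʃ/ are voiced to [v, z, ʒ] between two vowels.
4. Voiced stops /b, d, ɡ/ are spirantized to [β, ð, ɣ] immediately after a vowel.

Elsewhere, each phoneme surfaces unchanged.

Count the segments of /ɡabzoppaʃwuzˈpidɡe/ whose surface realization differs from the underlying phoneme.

7

Segments that undergo a rule: /a/ → [ə] (rule 1); /b/ → [β] (rule 4); /o/ → [ə] (rule 1); /a/ → [ə] (rule 1); /u/ → [ə] (rule 1); /d/ → [ð] (rule 4); /e/ → [ə] (rule 1).
All other segments surface unchanged.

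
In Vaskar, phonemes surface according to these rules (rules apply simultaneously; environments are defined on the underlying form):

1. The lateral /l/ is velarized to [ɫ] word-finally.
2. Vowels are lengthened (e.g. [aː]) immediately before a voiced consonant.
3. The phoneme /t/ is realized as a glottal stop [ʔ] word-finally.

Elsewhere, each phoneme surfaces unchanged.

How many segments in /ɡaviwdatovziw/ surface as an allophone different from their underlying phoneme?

Segments that undergo a rule: /a/ → [aː] (rule 2); /i/ → [iː] (rule 2); /o/ → [oː] (rule 2); /i/ → [iː] (rule 2).
All other segments surface unchanged.

4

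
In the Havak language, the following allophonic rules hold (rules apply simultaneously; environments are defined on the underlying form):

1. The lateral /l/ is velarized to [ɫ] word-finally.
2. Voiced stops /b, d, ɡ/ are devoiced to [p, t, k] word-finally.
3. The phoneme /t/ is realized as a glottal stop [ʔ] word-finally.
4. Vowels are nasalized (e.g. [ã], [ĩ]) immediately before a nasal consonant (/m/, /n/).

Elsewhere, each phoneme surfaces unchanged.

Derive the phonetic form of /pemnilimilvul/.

[pẽmnilĩmilvuɫ]

/p/ — not in any rule's target class → [p].
/e/ meets the environment for rule 4 (before a nasal consonant) → [ẽ].
/m/ stays [m].
/n/ (between /m/ and /i/): no rule targets it → [n].
/i/ (between /n/ and /l/) is in the target of rule 4 but the environment (before a nasal consonant) is not met → [i].
/l/ (between /i/ and /i/): rule 1 targets it, but not word-finally → unchanged [l].
/i/ (between /l/ and /m/): before a nasal consonant, so rule 4 applies → [ĩ].
/m/ (between /i/ and /i/): no rule targets it → [m].
/i/ (between /m/ and /l/): rule 4 targets it, but not before a nasal consonant → unchanged [i].
/l/ — between /i/ and /v/; rule 1 does not apply here → [l].
/v/ stays [v].
/u/ (between /v/ and /l/): rule 4 targets it, but not before a nasal consonant → unchanged [u].
/l/ — word-final, word-finally — surfaces as [ɫ] (rule 1).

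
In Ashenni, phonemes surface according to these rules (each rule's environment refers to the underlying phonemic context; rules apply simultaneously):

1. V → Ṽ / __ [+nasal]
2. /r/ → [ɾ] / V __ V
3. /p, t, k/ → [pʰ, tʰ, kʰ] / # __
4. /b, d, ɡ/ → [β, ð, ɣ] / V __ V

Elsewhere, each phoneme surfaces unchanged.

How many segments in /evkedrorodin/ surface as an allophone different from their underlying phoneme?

Segments that undergo a rule: /r/ → [ɾ] (rule 2); /d/ → [ð] (rule 4); /i/ → [ĩ] (rule 1).
All other segments surface unchanged.

3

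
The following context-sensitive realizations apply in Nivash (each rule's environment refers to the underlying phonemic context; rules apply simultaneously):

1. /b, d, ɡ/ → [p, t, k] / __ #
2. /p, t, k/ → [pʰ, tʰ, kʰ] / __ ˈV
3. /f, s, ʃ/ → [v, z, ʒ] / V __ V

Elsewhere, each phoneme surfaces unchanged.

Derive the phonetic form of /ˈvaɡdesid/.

/v/ (word-initial) is unaffected → [v].
/a/ (between /v/ and /ɡ/) is unaffected → [a].
/ɡ/ — between /a/ and /d/; rule 1 does not apply here → [ɡ].
/d/ (between /ɡ/ and /e/): rule 1 targets it, but not word-finally → unchanged [d].
/e/ — not in any rule's target class → [e].
/s/ — between /e/ and /i/, between two vowels — surfaces as [z] (rule 3).
/i/ stays [i].
/d/ — word-final, word-finally — surfaces as [t] (rule 1).

[ˈvaɡdezit]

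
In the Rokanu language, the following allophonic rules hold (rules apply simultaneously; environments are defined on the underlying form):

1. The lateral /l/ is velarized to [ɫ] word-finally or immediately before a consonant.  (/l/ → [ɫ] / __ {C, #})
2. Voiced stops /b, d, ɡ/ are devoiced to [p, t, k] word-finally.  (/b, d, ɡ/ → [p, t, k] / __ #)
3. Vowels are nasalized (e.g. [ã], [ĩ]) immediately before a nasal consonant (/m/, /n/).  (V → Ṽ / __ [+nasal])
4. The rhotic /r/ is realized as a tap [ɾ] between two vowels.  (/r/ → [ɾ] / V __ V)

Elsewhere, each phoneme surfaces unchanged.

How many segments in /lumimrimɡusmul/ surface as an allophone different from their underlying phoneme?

Segments that undergo a rule: /u/ → [ũ] (rule 3); /i/ → [ĩ] (rule 3); /i/ → [ĩ] (rule 3); /l/ → [ɫ] (rule 1).
All other segments surface unchanged.

4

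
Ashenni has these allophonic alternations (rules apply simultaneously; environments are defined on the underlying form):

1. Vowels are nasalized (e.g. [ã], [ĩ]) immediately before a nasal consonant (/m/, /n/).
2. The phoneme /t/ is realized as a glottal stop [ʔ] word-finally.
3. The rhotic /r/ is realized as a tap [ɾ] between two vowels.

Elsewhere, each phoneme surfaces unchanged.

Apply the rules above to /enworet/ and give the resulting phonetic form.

[ẽnwoɾeʔ]

/e/ (word-initial) occurs before a nasal consonant → [ẽ] by rule 1.
/n/ (between /e/ and /w/) is unaffected → [n].
/w/ (between /n/ and /o/) is unaffected → [w].
/o/ (between /w/ and /r/): rule 1 targets it, but not before a nasal consonant → unchanged [o].
/r/ meets the environment for rule 3 (between two vowels) → [ɾ].
/e/ (between /r/ and /t/) is in the target of rule 1 but the environment (before a nasal consonant) is not met → [e].
/t/ (word-final): word-finally, so rule 2 applies → [ʔ].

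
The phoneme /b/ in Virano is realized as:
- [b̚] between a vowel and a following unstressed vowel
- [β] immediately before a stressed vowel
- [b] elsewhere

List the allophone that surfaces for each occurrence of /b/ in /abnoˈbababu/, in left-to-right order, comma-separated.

Occurrence 1 (position 2): no conditioning environment matches → elsewhere allophone [b].
Occurrence 2 (position 5): immediately before a stressed vowel → [β].
Occurrence 3 (position 7): between a vowel and a following unstressed vowel → [b̚].
Occurrence 4 (position 9): between a vowel and a following unstressed vowel → [b̚].

[b], [β], [b̚], [b̚]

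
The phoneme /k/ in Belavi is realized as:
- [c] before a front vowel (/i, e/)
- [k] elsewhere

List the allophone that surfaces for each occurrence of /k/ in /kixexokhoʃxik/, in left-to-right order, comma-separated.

[c], [k], [k]

Occurrence 1 (position 1): before a front vowel → [c].
Occurrence 2 (position 7): no conditioning environment matches → elsewhere allophone [k].
Occurrence 3 (position 13): no conditioning environment matches → elsewhere allophone [k].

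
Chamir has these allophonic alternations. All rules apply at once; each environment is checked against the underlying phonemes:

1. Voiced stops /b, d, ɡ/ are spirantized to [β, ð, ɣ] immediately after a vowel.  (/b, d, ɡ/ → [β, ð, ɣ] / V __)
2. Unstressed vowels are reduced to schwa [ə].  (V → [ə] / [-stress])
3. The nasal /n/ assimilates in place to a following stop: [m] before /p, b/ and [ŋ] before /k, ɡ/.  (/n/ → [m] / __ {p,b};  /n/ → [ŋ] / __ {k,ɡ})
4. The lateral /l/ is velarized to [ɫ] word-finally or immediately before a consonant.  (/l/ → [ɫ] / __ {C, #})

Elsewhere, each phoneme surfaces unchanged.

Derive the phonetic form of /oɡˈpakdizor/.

[əɣˈpakdəzər]

/o/ meets the environment for rule 2 (in an unstressed syllable) → [ə].
/ɡ/ meets the environment for rule 1 (immediately after a vowel) → [ɣ].
/p/ (between /ɡ/ and /a/): no rule targets it → [p].
/a/ (between /p/ and /k/): rule 2 targets it, but not in an unstressed syllable → unchanged [a].
/k/ (between /a/ and /d/) is unaffected → [k].
/d/ (between /k/ and /i/) fails the environment for rule 1, so it stays [d].
Rule 2 applies to /i/ (between /d/ and /z/: in an unstressed syllable) → [ə].
/z/ — not in any rule's target class → [z].
Rule 2 applies to /o/ (between /z/ and /r/: in an unstressed syllable) → [ə].
/r/ (word-final) is unaffected → [r].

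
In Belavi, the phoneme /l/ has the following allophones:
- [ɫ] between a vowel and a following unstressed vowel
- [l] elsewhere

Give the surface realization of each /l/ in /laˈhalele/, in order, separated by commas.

Occurrence 1 (position 1): no conditioning environment matches → elsewhere allophone [l].
Occurrence 2 (position 5): between a vowel and a following unstressed vowel → [ɫ].
Occurrence 3 (position 7): between a vowel and a following unstressed vowel → [ɫ].

[l], [ɫ], [ɫ]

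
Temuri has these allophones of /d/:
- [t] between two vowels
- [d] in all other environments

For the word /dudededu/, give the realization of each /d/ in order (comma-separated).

Occurrence 1 (position 1): no conditioning environment matches → elsewhere allophone [d].
Occurrence 2 (position 3): between two vowels → [t].
Occurrence 3 (position 5): between two vowels → [t].
Occurrence 4 (position 7): between two vowels → [t].

[d], [t], [t], [t]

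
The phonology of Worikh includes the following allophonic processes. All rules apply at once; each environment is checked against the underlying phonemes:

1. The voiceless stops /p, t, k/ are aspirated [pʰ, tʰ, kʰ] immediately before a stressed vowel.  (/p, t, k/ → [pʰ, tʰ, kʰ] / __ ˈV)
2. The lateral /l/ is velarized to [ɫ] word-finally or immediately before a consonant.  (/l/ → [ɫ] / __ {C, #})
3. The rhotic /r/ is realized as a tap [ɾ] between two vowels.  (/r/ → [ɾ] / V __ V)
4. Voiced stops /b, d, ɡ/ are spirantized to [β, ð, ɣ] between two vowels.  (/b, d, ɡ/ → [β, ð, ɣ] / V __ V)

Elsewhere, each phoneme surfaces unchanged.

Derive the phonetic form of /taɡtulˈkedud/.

[taɡtuɫˈkʰeðud]

/t/ (word-initial): rule 1 targets it, but not immediately before a stressed vowel → unchanged [t].
/ɡ/ (between /a/ and /t/): rule 4 targets it, but not between two vowels → unchanged [ɡ].
/t/ — between /ɡ/ and /u/; rule 1 does not apply here → [t].
/l/ — between /u/ and /k/, word-finally or immediately before a consonant — surfaces as [ɫ] (rule 2).
/k/ (between /l/ and /e/) occurs immediately before a stressed vowel → [kʰ] by rule 1.
/d/ — between /e/ and /u/, between two vowels — surfaces as [ð] (rule 4).
/d/ (word-final): rule 4 targets it, but not between two vowels → unchanged [d].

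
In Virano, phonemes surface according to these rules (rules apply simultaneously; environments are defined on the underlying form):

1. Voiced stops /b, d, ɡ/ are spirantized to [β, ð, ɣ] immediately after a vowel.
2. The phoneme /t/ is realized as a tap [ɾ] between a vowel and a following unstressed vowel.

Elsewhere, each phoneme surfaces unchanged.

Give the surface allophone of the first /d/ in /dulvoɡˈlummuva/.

/d/ — word-initial; rule 1 does not apply here → [d].

[d]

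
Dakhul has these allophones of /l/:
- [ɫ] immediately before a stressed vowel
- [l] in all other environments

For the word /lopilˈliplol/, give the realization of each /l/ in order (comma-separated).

Occurrence 1 (position 1): no conditioning environment matches → elsewhere allophone [l].
Occurrence 2 (position 5): no conditioning environment matches → elsewhere allophone [l].
Occurrence 3 (position 6): immediately before a stressed vowel → [ɫ].
Occurrence 4 (position 9): no conditioning environment matches → elsewhere allophone [l].
Occurrence 5 (position 11): no conditioning environment matches → elsewhere allophone [l].

[l], [l], [ɫ], [l], [l]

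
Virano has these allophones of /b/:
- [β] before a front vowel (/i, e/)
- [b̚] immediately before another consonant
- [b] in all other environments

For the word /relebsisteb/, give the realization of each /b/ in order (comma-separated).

[b̚], [b]

Occurrence 1 (position 5): immediately before another consonant → [b̚].
Occurrence 2 (position 11): no conditioning environment matches → elsewhere allophone [b].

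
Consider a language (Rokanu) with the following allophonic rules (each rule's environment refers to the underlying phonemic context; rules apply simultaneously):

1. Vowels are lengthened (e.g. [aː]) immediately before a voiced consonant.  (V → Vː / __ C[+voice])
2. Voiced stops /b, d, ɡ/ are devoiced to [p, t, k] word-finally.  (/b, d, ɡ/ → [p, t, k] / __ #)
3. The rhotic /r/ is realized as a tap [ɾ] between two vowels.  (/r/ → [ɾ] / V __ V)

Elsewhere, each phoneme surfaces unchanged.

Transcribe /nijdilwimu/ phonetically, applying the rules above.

/n/ stays [n].
/i/ (between /n/ and /j/) occurs before a voiced consonant → [iː] by rule 1.
/j/ (between /i/ and /d/) is unaffected → [j].
/d/ — between /j/ and /i/; rule 2 does not apply here → [d].
/i/ meets the environment for rule 1 (before a voiced consonant) → [iː].
/l/ (between /i/ and /w/) is unaffected → [l].
/w/ (between /l/ and /i/) is unaffected → [w].
/i/ (between /w/ and /m/) occurs before a voiced consonant → [iː] by rule 1.
/m/ stays [m].
/u/ (word-final) is in the target of rule 1 but the environment (before a voiced consonant) is not met → [u].

[niːjdiːlwiːmu]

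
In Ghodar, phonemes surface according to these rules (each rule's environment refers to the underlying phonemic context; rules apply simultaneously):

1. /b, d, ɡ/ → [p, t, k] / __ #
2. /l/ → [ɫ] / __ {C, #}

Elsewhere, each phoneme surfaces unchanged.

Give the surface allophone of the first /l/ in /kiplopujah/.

[l]

/l/ (between /p/ and /o/): rule 2 targets it, but not word-finally or immediately before a consonant → unchanged [l].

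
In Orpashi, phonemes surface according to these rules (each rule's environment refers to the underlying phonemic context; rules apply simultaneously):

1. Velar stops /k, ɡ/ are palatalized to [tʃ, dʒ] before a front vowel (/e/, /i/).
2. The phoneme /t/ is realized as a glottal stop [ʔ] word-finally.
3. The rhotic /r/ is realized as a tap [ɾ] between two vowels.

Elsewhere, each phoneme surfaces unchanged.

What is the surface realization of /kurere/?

/k/ (word-initial) is in the target of rule 1 but the environment (before a front vowel) is not met → [k].
/u/ stays [u].
/r/ (between /u/ and /e/) occurs between two vowels → [ɾ] by rule 3.
/e/ (between /r/ and /r/) is unaffected → [e].
Rule 3 applies to /r/ (between /e/ and /e/: between two vowels) → [ɾ].
/e/ (word-final): no rule targets it → [e].

[kuɾeɾe]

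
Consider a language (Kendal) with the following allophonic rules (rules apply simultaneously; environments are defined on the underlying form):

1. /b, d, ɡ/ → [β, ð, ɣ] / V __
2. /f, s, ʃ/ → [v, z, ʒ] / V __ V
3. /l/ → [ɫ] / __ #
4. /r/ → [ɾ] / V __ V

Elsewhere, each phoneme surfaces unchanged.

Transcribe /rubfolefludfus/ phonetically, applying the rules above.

/r/ (word-initial) is in the target of rule 4 but the environment (between two vowels) is not met → [r].
/u/ stays [u].
/b/ (between /u/ and /f/): immediately after a vowel, so rule 1 applies → [β].
/f/ (between /b/ and /o/) fails the environment for rule 2, so it stays [f].
/o/ stays [o].
/l/ (between /o/ and /e/) fails the environment for rule 3, so it stays [l].
/e/ — not in any rule's target class → [e].
/f/ (between /e/ and /l/) is in the target of rule 2 but the environment (between two vowels) is not met → [f].
/l/ (between /f/ and /u/) fails the environment for rule 3, so it stays [l].
/u/ stays [u].
/d/ meets the environment for rule 1 (immediately after a vowel) → [ð].
/f/ — between /d/ and /u/; rule 2 does not apply here → [f].
/u/ stays [u].
/s/ (word-final): rule 2 targets it, but not between two vowels → unchanged [s].

[ruβfolefluðfus]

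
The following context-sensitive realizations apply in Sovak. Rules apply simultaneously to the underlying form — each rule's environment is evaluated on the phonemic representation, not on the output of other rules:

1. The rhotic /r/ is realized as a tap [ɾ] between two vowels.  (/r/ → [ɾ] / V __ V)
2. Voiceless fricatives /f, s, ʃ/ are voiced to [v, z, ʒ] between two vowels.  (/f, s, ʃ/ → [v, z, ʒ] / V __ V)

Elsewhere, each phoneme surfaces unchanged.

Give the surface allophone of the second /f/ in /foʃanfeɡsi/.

[f]

/f/ (between /n/ and /e/) fails the environment for rule 2, so it stays [f].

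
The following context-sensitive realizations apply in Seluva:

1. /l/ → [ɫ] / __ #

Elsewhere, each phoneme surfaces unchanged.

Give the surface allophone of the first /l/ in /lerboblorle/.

[l]

/l/ (word-initial) fails the environment for rule 1, so it stays [l].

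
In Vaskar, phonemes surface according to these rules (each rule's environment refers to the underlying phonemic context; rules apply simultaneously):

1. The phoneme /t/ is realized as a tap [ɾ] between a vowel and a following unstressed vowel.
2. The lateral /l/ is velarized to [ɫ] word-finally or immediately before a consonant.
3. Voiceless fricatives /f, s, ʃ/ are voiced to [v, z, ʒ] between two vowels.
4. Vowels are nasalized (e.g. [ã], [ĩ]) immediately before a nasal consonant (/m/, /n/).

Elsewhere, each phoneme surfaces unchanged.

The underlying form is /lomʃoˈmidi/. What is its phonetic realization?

[lõmʃõˈmidi]

/l/ (word-initial) is in the target of rule 2 but the environment (word-finally or immediately before a consonant) is not met → [l].
/o/ (between /l/ and /m/) occurs before a nasal consonant → [õ] by rule 4.
/ʃ/ — between /m/ and /o/; rule 3 does not apply here → [ʃ].
Rule 4 applies to /o/ (between /ʃ/ and /m/: before a nasal consonant) → [õ].
/i/ (between /m/ and /d/) fails the environment for rule 4, so it stays [i].
/i/ — word-final; rule 4 does not apply here → [i].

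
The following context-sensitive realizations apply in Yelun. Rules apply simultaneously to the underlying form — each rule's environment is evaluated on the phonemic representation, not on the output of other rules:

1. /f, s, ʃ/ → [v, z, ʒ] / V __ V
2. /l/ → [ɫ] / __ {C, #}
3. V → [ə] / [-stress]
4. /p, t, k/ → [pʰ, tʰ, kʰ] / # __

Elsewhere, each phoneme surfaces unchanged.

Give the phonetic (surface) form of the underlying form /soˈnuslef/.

[səˈnusləf]

/s/ (word-initial) is in the target of rule 1 but the environment (between two vowels) is not met → [s].
/o/ — between /s/ and /n/, in an unstressed syllable — surfaces as [ə] (rule 3).
/n/ (between /o/ and /u/): no rule targets it → [n].
/u/ — between /n/ and /s/; rule 3 does not apply here → [u].
/s/ (between /u/ and /l/) is in the target of rule 1 but the environment (between two vowels) is not met → [s].
/l/ (between /s/ and /e/) is in the target of rule 2 but the environment (word-finally or immediately before a consonant) is not met → [l].
Rule 3 applies to /e/ (between /l/ and /f/: in an unstressed syllable) → [ə].
/f/ (word-final) fails the environment for rule 1, so it stays [f].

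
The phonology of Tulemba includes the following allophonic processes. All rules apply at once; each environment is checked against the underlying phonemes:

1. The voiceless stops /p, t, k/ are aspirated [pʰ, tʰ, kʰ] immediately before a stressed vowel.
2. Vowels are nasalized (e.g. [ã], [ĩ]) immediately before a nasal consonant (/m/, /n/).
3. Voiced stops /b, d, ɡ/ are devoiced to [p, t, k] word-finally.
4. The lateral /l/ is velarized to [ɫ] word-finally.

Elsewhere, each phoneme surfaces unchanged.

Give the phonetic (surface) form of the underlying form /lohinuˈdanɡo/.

[lohĩnuˈdãnɡo]

/l/ (word-initial): rule 4 targets it, but not word-finally → unchanged [l].
/o/ — between /l/ and /h/; rule 2 does not apply here → [o].
/i/ (between /h/ and /n/) occurs before a nasal consonant → [ĩ] by rule 2.
/u/ (between /n/ and /d/) is in the target of rule 2 but the environment (before a nasal consonant) is not met → [u].
/d/ (between /u/ and /a/): rule 3 targets it, but not word-finally → unchanged [d].
/a/ — between /d/ and /n/, before a nasal consonant — surfaces as [ã] (rule 2).
/ɡ/ (between /n/ and /o/): rule 3 targets it, but not word-finally → unchanged [ɡ].
/o/ — word-final; rule 2 does not apply here → [o].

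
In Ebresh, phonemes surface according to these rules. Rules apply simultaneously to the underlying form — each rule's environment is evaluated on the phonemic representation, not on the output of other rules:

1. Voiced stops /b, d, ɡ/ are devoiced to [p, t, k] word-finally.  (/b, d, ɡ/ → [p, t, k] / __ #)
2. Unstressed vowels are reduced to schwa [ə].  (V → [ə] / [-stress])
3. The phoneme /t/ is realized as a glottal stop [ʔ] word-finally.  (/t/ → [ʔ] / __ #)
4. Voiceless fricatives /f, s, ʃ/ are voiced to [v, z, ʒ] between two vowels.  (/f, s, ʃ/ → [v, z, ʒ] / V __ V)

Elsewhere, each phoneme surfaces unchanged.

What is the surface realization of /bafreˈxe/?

[bəfrəˈxe]

/b/ (word-initial): rule 1 targets it, but not word-finally → unchanged [b].
/a/ meets the environment for rule 2 (in an unstressed syllable) → [ə].
/f/ — between /a/ and /r/; rule 4 does not apply here → [f].
Rule 2 applies to /e/ (between /r/ and /x/: in an unstressed syllable) → [ə].
/e/ (word-final) fails the environment for rule 2, so it stays [e].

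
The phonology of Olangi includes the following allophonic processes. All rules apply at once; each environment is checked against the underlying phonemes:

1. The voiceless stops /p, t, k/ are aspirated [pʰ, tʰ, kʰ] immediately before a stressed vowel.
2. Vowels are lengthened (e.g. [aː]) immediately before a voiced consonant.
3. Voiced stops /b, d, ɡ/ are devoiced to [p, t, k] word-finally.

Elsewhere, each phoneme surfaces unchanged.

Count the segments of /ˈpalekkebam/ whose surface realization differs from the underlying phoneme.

4

Segments that undergo a rule: /p/ → [pʰ] (rule 1); /a/ → [aː] (rule 2); /e/ → [eː] (rule 2); /a/ → [aː] (rule 2).
All other segments surface unchanged.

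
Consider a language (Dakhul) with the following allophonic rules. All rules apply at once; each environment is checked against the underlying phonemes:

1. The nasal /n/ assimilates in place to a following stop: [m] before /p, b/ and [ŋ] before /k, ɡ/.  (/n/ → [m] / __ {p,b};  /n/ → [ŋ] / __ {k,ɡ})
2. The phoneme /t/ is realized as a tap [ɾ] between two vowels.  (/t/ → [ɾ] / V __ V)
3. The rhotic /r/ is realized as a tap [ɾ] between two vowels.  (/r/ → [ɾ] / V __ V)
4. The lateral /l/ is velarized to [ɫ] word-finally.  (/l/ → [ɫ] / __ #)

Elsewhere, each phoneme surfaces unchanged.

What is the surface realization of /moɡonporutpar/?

[moɡompoɾutpar]

/m/ (word-initial) is unaffected → [m].
/o/ (between /m/ and /ɡ/): no rule targets it → [o].
/ɡ/ — not in any rule's target class → [ɡ].
/o/ stays [o].
/n/ (between /o/ and /p/) occurs before a labial or velar stop → [m] by rule 1.
/p/ (between /n/ and /o/): no rule targets it → [p].
/o/ stays [o].
Rule 3 applies to /r/ (between /o/ and /u/: between two vowels) → [ɾ].
/u/ — not in any rule's target class → [u].
/t/ (between /u/ and /p/): rule 2 targets it, but not between two vowels → unchanged [t].
/p/ (between /t/ and /a/): no rule targets it → [p].
/a/ — not in any rule's target class → [a].
/r/ — word-final; rule 3 does not apply here → [r].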